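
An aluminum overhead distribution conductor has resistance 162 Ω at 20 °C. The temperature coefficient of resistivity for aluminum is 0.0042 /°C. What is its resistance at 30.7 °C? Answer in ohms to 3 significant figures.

ΔT = 30.7 − 20 = 10.7 °C
R = R₀(1 + αΔT) = 162 × (1 + 0.0042×10.7) = 162 × 1.045 = 169 Ω

169 Ω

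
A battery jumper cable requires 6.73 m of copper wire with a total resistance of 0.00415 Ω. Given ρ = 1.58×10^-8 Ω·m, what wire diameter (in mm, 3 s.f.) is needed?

5.71 mm

A = ρL/R = (1.58×10^-8)(6.73)/(0.00415) = 2.562e-05 m²
d = 2√(A/π) = 5.712e-03 m = 5.71 mm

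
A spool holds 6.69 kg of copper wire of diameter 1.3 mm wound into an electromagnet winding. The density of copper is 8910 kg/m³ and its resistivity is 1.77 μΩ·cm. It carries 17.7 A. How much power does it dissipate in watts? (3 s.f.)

ρ = 1.77 μΩ·cm = 1.77×10^-8 Ω·m
A = π(d/2)² = π(6.5000e-04 m)² = 1.3273e-06 m²
L = m/(density·A) = 6.69/(8910×1.3273e-06) = 565.7 m
R = ρL/A = (1.77×10^-8)(565.7)/(1.3273e-06) = 7.543 Ω
P = I²R = (17.7)² × 7.543 = 2360 W

2360 W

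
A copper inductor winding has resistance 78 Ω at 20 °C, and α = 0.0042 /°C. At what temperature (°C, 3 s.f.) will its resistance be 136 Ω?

R = R₀(1 + α(T − T₀)) ⇒ T = T₀ + (R/R₀ − 1)/α
T = 20 + (136/78 − 1)/0.0042 = 20 + (0.7436)/0.0042 = 197 °C

197 °C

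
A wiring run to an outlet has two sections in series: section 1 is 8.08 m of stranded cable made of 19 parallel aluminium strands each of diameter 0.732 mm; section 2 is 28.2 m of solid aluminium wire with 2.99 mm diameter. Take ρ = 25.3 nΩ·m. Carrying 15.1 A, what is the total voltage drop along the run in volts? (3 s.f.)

ρ = 25.3 nΩ·m = 2.53×10^-8 Ω·m
Section 1: A_strand = π(3.6600e-04)² = 4.208e-07 m²; R₁ = ρL/(N·A_s) = (2.53×10^-8)(8.08)/(19×4.208e-07) = 0.02557 Ω
Section 2: A = π(d/2)² = π(1.4950e-03 m)² = 7.022e-06 m²
R₂ = (2.53×10^-8)(28.2)/(7.022e-06) = 0.1016 Ω
R = R₁ + R₂ = 0.1272 Ω
V = IR = 15.1 × 0.1272 = 1.92 V

1.92 V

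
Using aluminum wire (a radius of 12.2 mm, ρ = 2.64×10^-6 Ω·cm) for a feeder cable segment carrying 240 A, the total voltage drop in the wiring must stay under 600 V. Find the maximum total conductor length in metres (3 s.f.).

44300 m

ρ = 2.64×10^-6 Ω·cm = 2.64×10^-8 Ω·m
A = πr² = π(1.2200e-02 m)² = 4.676e-04 m²
L_max = V_max·A/(1·ρI) = (600)(4.676e-04)/(2.64×10^-8×240) = 44300 m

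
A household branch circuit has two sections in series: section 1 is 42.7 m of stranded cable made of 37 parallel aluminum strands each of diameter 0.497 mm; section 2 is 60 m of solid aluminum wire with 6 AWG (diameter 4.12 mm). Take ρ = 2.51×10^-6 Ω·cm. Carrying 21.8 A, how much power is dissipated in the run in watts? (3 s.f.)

ρ = 2.51×10^-6 Ω·cm = 2.51×10^-8 Ω·m
Section 1: A_strand = π(2.4850e-04)² = 1.940e-07 m²; R₁ = ρL/(N·A_s) = (2.51×10^-8)(42.7)/(37×1.940e-07) = 0.1493 Ω
Section 2: A = π(4.12/2 mm)² = π(2.0600e-03 m)² = 1.333e-05 m²
R₂ = (2.51×10^-8)(60)/(1.333e-05) = 0.113 Ω
R = R₁ + R₂ = 0.2623 Ω
P = I²R = (21.8)² × 0.2623 = 125 W

125 W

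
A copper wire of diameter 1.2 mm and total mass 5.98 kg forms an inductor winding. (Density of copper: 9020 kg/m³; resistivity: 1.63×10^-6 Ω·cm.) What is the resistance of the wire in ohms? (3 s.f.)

8.45 Ω

ρ = 1.63×10^-6 Ω·cm = 1.63×10^-8 Ω·m
A = π(d/2)² = π(6.0000e-04 m)² = 1.1310e-06 m²
L = m/(density·A) = 5.98/(9020×1.1310e-06) = 586.2 m
R = ρL/A = (1.63×10^-8)(586.2)/(1.1310e-06) = 8.45 Ω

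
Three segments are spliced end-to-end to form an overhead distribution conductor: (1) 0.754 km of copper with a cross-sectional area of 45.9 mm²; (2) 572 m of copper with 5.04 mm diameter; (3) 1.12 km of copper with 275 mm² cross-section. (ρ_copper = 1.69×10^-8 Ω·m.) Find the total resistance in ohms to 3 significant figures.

Seg 1: A = 45.9 mm² = 4.590e-05 m²
R_1 = (1.69×10^-8)(754)/(4.590e-05) = 0.2776 Ω
Seg 2: A = π(d/2)² = π(2.5200e-03 m)² = 1.995e-05 m²
R_2 = (1.69×10^-8)(572)/(1.995e-05) = 0.4845 Ω
Seg 3: A = 275 mm² = 2.750e-04 m²
R_3 = (1.69×10^-8)(1120)/(2.750e-04) = 0.06883 Ω
R_total = R_1 + R_2 + R_3 = 0.831 Ω

0.831 Ω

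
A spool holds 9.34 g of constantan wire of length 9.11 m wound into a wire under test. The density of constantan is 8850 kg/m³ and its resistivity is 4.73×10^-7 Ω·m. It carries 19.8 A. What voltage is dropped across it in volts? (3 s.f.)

A = m/(density·L) = 0.00934/(8850×9.11) = 1.1585e-07 m²
R = ρL/A = (4.73×10^-7)(9.11)/(1.1585e-07) = 37.2 Ω
V = IR = 19.8 × 37.2 = 736 V

736 V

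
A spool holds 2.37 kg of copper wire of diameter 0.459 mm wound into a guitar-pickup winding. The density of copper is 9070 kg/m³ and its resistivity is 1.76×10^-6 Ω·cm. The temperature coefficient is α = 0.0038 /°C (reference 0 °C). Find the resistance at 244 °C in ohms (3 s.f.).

324 Ω

ρ = 1.76×10^-6 Ω·cm = 1.76×10^-8 Ω·m
A = π(d/2)² = π(2.2950e-04 m)² = 1.6547e-07 m²
L = m/(density·A) = 2.37/(9070×1.6547e-07) = 1579 m
R = ρL/A = (1.76×10^-8)(1579)/(1.6547e-07) = 168 Ω
R(244 °C) = 168 × (1 + 0.0038×244) = 324 Ω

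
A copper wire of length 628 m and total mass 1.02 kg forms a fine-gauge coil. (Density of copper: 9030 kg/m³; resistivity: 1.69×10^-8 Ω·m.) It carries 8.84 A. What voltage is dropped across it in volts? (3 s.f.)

522 V

A = m/(density·L) = 1.02/(9030×628) = 1.7987e-07 m²
R = ρL/A = (1.69×10^-8)(628)/(1.7987e-07) = 59.01 Ω
V = IR = 8.84 × 59.01 = 522 V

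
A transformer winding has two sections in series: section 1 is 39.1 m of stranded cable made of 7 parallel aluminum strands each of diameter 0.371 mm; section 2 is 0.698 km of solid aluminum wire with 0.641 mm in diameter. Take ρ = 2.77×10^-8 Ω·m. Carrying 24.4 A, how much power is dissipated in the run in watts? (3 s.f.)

Section 1: A_strand = π(1.8550e-04)² = 1.081e-07 m²; R₁ = ρL/(N·A_s) = (2.77×10^-8)(39.1)/(7×1.081e-07) = 1.431 Ω
Section 2: A = π(d/2)² = π(3.2050e-04 m)² = 3.227e-07 m²
R₂ = (2.77×10^-8)(698)/(3.227e-07) = 59.91 Ω
R = R₁ + R₂ = 61.35 Ω
P = I²R = (24.4)² × 61.35 = 36500 W

36500 W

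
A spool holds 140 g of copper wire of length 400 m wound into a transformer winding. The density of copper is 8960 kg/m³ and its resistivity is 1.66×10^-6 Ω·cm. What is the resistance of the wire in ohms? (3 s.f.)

170 Ω

ρ = 1.66×10^-6 Ω·cm = 1.66×10^-8 Ω·m
A = m/(density·L) = 0.14/(8960×400) = 3.9063e-08 m²
R = ρL/A = (1.66×10^-8)(400)/(3.9063e-08) = 170 Ω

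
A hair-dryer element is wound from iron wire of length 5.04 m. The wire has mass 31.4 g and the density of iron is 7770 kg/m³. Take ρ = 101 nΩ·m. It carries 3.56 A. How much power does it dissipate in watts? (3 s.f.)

ρ = 101 nΩ·m = 1.01×10^-7 Ω·m
A = m/(density·L) = 0.0314/(7770×5.04) = 8.0182e-07 m²
R = ρL/A = (1.01×10^-7)(5.04)/(8.0182e-07) = 0.6349 Ω
P = I²R = (3.56)² × 0.6349 = 8.05 W

8.05 W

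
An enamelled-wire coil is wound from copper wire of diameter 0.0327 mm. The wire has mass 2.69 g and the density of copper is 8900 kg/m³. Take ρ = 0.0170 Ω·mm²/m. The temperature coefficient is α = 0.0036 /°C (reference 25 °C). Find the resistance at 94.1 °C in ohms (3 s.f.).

ρ = 0.0170 Ω·mm²/m = 1.70×10^-8 Ω·m
A = π(d/2)² = π(1.6350e-05 m)² = 8.3982e-10 m²
L = m/(density·A) = 0.00269/(8900×8.3982e-10) = 359.9 m
R = ρL/A = (1.70×10^-8)(359.9)/(8.3982e-10) = 7285 Ω
R(94.1 °C) = 7285 × (1 + 0.0036×69.1) = 9100 Ω

9100 Ω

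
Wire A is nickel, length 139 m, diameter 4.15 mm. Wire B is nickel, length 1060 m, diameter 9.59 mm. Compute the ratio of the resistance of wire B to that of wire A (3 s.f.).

R ∝ ρL/d², so R_B/R_A = (L_B/L_A) × (d_A/d_B)²
= (1060/139) × (4.15/9.59)² = 1.43

1.43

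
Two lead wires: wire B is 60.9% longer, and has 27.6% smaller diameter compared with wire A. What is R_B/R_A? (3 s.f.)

3.07

R ∝ L/d², so R_B/R_A = (1 + 60.9/100) × (1 − 27.6/100)⁻²
= 1.609 × 1.908 = 3.07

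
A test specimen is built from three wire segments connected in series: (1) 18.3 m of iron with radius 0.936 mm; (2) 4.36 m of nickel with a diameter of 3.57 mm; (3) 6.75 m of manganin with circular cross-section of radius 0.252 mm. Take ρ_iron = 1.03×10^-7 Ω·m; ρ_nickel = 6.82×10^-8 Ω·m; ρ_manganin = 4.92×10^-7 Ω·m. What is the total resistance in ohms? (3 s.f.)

Seg 1: A = πr² = π(9.3600e-04 m)² = 2.752e-06 m²
R_1 = (1.03×10^-7)(18.3)/(2.752e-06) = 0.6848 Ω
Seg 2: A = π(d/2)² = π(1.7850e-03 m)² = 1.001e-05 m²
R_2 = (6.82×10^-8)(4.36)/(1.001e-05) = 0.02971 Ω
Seg 3: A = πr² = π(2.5200e-04 m)² = 1.995e-07 m²
R_3 = (4.92×10^-7)(6.75)/(1.995e-07) = 16.65 Ω
R_total = R_1 + R_2 + R_3 = 17.4 Ω

17.4 Ω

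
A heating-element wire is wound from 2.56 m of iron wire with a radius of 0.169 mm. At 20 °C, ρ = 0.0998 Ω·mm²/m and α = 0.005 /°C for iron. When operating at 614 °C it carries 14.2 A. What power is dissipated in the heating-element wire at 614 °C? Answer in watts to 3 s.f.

ρ = 0.0998 Ω·mm²/m = 9.98×10^-8 Ω·m
A = πr² = π(1.6900e-04 m)² = 8.973e-08 m²
R₍20₎ = ρL/A = (9.98×10^-8)(2.56)/(8.973e-08) = 2.847 Ω
R₍614₎ = R₍20₎(1 + αΔT) = 2.847 × (1 + 0.005×594) = 11.3 Ω
P = I²R = (14.2)² × 11.3 = 2280 W

2280 W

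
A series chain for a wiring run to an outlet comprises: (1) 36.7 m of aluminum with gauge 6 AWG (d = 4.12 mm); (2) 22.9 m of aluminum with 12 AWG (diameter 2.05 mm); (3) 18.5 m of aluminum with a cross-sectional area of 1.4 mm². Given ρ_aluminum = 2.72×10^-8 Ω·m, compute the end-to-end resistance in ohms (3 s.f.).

0.623 Ω

Seg 1: A = π(4.12/2 mm)² = π(2.0600e-03 m)² = 1.333e-05 m²
R_1 = (2.72×10^-8)(36.7)/(1.333e-05) = 0.07488 Ω
Seg 2: A = π(2.05/2 mm)² = π(1.0250e-03 m)² = 3.301e-06 m²
R_2 = (2.72×10^-8)(22.9)/(3.301e-06) = 0.1887 Ω
Seg 3: A = 1.4 mm² = 1.400e-06 m²
R_3 = (2.72×10^-8)(18.5)/(1.400e-06) = 0.3594 Ω
R_total = R_1 + R_2 + R_3 = 0.623 Ω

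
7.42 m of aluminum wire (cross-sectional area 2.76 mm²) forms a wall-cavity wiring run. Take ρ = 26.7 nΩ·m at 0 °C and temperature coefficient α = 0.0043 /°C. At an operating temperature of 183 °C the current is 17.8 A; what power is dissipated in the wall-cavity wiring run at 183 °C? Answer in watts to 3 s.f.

ρ = 26.7 nΩ·m = 2.67×10^-8 Ω·m
A = 2.76 mm² = 2.760e-06 m²
R₍0₎ = ρL/A = (2.67×10^-8)(7.42)/(2.760e-06) = 0.07178 Ω
R₍183₎ = R₍0₎(1 + αΔT) = 0.07178 × (1 + 0.0043×183) = 0.1283 Ω
P = I²R = (17.8)² × 0.1283 = 40.6 W

40.6 W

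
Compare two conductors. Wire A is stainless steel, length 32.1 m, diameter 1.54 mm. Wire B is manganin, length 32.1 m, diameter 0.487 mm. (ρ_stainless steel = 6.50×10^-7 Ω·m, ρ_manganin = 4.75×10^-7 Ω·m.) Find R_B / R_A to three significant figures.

7.31

R ∝ ρL/d², so R_B/R_A = (ρ_B/ρ_A) × (d_A/d_B)²
= (4.75×10^-7/6.50×10^-7) × (1.54/0.487)² = 7.31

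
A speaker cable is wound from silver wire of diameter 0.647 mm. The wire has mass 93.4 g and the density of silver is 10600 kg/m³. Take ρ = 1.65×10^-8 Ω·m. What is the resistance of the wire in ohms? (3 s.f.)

A = π(d/2)² = π(3.2350e-04 m)² = 3.2877e-07 m²
L = m/(density·A) = 0.0934/(10600×3.2877e-07) = 26.8 m
R = ρL/A = (1.65×10^-8)(26.8)/(3.2877e-07) = 1.35 Ω

1.35 Ω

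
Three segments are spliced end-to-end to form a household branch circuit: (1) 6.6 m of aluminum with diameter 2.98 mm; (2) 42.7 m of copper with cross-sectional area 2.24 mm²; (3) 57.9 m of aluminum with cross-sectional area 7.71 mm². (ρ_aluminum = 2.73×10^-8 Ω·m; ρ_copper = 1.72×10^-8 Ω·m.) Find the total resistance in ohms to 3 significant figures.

0.559 Ω

Seg 1: A = π(d/2)² = π(1.4900e-03 m)² = 6.975e-06 m²
R_1 = (2.73×10^-8)(6.6)/(6.975e-06) = 0.02583 Ω
Seg 2: A = 2.24 mm² = 2.240e-06 m²
R_2 = (1.72×10^-8)(42.7)/(2.240e-06) = 0.3279 Ω
Seg 3: A = 7.71 mm² = 7.710e-06 m²
R_3 = (2.73×10^-8)(57.9)/(7.710e-06) = 0.205 Ω
R_total = R_1 + R_2 + R_3 = 0.559 Ω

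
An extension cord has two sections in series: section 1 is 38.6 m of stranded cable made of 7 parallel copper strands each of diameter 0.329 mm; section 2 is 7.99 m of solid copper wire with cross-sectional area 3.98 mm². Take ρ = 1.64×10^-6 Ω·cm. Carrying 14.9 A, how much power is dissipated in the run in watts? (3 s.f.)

ρ = 1.64×10^-6 Ω·cm = 1.64×10^-8 Ω·m
Section 1: A_strand = π(1.6450e-04)² = 8.501e-08 m²; R₁ = ρL/(N·A_s) = (1.64×10^-8)(38.6)/(7×8.501e-08) = 1.064 Ω
Section 2: A = 3.98 mm² = 3.980e-06 m²
R₂ = (1.64×10^-8)(7.99)/(3.980e-06) = 0.03292 Ω
R = R₁ + R₂ = 1.097 Ω
P = I²R = (14.9)² × 1.097 = 243 W

243 W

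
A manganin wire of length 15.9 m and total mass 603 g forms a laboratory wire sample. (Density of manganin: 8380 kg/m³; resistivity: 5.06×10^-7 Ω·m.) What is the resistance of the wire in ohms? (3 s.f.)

1.78 Ω

A = m/(density·L) = 0.603/(8380×15.9) = 4.5256e-06 m²
R = ρL/A = (5.06×10^-7)(15.9)/(4.5256e-06) = 1.78 Ω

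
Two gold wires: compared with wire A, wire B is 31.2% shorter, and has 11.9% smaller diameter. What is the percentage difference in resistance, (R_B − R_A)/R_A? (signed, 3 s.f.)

-11.4%

R ∝ L/d², so R_B/R_A = (1 − 31.2/100) × (1 − 11.9/100)⁻²
= 0.688 × 1.288 = 0.8864
(R_B − R_A)/R_A = 0.8864 − 1 = -11.4%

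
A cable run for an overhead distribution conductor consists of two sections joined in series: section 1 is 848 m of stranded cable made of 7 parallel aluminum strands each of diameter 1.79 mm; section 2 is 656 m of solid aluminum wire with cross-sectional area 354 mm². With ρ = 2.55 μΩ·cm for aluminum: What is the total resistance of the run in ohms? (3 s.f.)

1.27 Ω

ρ = 2.55 μΩ·cm = 2.55×10^-8 Ω·m
Section 1: A_strand = π(8.9500e-04)² = 2.516e-06 m²; R₁ = ρL/(N·A_s) = (2.55×10^-8)(848)/(7×2.516e-06) = 1.228 Ω
Section 2: A = 354 mm² = 3.540e-04 m²
R₂ = (2.55×10^-8)(656)/(3.540e-04) = 0.04725 Ω
R = R₁ + R₂ = 1.27 Ω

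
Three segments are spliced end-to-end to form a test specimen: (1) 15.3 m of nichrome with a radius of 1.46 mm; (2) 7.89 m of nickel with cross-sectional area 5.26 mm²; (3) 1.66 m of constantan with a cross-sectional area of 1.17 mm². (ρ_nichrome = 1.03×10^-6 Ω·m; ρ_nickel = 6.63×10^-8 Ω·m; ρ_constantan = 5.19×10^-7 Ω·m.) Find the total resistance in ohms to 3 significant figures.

3.19 Ω

Seg 1: A = πr² = π(1.4600e-03 m)² = 6.697e-06 m²
R_1 = (1.03×10^-6)(15.3)/(6.697e-06) = 2.353 Ω
Seg 2: A = 5.26 mm² = 5.260e-06 m²
R_2 = (6.63×10^-8)(7.89)/(5.260e-06) = 0.09945 Ω
Seg 3: A = 1.17 mm² = 1.170e-06 m²
R_3 = (5.19×10^-7)(1.66)/(1.170e-06) = 0.7364 Ω
R_total = R_1 + R_2 + R_3 = 3.19 Ω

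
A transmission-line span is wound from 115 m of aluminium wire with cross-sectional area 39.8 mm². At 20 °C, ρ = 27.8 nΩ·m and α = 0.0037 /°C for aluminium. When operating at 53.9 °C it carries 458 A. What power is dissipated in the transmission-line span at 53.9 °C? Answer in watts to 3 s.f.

19000 W

ρ = 27.8 nΩ·m = 2.78×10^-8 Ω·m
A = 39.8 mm² = 3.980e-05 m²
R₍20₎ = ρL/A = (2.78×10^-8)(115)/(3.980e-05) = 0.08033 Ω
R₍53.9₎ = R₍20₎(1 + αΔT) = 0.08033 × (1 + 0.0037×33.9) = 0.0904 Ω
P = I²R = (458)² × 0.0904 = 19000 W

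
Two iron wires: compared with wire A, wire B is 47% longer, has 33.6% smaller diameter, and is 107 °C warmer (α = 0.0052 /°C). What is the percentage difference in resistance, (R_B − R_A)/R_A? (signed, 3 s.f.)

R ∝ ρL/d² with ρ ∝ (1+αΔT), so R_B/R_A = (1 + 47/100) × (1 − 33.6/100)⁻² × (1 + 0.0052×107)
= 1.47 × 2.268 × 1.556 = 5.189
(R_B − R_A)/R_A = 5.189 − 1 = 419%

419%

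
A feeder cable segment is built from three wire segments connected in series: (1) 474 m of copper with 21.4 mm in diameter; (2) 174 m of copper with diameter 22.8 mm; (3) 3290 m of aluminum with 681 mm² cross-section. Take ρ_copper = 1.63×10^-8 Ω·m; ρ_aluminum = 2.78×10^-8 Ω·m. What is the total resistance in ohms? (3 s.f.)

Seg 1: A = π(d/2)² = π(1.0700e-02 m)² = 3.597e-04 m²
R_1 = (1.63×10^-8)(474)/(3.597e-04) = 0.02148 Ω
Seg 2: A = π(d/2)² = π(1.1400e-02 m)² = 4.083e-04 m²
R_2 = (1.63×10^-8)(174)/(4.083e-04) = 0.006947 Ω
Seg 3: A = 681 mm² = 6.810e-04 m²
R_3 = (2.78×10^-8)(3290)/(6.810e-04) = 0.1343 Ω
R_total = R_1 + R_2 + R_3 = 0.163 Ω

0.163 Ω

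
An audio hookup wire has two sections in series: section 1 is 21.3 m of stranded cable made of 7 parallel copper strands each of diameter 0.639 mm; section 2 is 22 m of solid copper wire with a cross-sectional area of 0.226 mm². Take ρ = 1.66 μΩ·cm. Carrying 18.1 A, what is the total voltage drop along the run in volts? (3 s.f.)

32.1 V

ρ = 1.66 μΩ·cm = 1.66×10^-8 Ω·m
Section 1: A_strand = π(3.1950e-04)² = 3.207e-07 m²; R₁ = ρL/(N·A_s) = (1.66×10^-8)(21.3)/(7×3.207e-07) = 0.1575 Ω
Section 2: A = 0.226 mm² = 2.260e-07 m²
R₂ = (1.66×10^-8)(22)/(2.260e-07) = 1.616 Ω
R = R₁ + R₂ = 1.773 Ω
V = IR = 18.1 × 1.773 = 32.1 V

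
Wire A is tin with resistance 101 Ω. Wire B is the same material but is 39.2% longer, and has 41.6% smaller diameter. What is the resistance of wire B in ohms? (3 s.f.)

R ∝ L/d², so R_B/R_A = (1 + 39.2/100) × (1 − 41.6/100)⁻²
= 1.392 × 2.932 = 4.081
R_B = 4.081 × 101 = 412 Ω

412 Ω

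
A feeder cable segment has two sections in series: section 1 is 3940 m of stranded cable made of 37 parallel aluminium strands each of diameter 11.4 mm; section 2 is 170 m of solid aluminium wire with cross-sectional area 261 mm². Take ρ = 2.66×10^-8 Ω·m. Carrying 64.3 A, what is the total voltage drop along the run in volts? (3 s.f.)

2.90 V

Section 1: A_strand = π(5.7000e-03)² = 1.021e-04 m²; R₁ = ρL/(N·A_s) = (2.66×10^-8)(3940)/(37×1.021e-04) = 0.02775 Ω
Section 2: A = 261 mm² = 2.610e-04 m²
R₂ = (2.66×10^-8)(170)/(2.610e-04) = 0.01733 Ω
R = R₁ + R₂ = 0.04508 Ω
V = IR = 64.3 × 0.04508 = 2.90 V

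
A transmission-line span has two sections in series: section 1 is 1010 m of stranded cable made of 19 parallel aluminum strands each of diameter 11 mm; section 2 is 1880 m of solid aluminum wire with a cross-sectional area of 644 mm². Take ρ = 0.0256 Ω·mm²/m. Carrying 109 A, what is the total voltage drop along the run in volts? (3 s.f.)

ρ = 0.0256 Ω·mm²/m = 2.56×10^-8 Ω·m
Section 1: A_strand = π(5.5000e-03)² = 9.503e-05 m²; R₁ = ρL/(N·A_s) = (2.56×10^-8)(1010)/(19×9.503e-05) = 0.01432 Ω
Section 2: A = 644 mm² = 6.440e-04 m²
R₂ = (2.56×10^-8)(1880)/(6.440e-04) = 0.07473 Ω
R = R₁ + R₂ = 0.08905 Ω
V = IR = 109 × 0.08905 = 9.71 V

9.71 V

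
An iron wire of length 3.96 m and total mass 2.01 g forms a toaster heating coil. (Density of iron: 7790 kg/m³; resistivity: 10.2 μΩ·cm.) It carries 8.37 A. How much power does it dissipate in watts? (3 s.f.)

ρ = 10.2 μΩ·cm = 1.02×10^-7 Ω·m
A = m/(density·L) = 0.00201/(7790×3.96) = 6.5157e-08 m²
R = ρL/A = (1.02×10^-7)(3.96)/(6.5157e-08) = 6.199 Ω
P = I²R = (8.37)² × 6.199 = 434 W

434 W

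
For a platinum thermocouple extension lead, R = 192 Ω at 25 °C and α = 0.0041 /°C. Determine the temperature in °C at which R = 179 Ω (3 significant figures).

R = R₀(1 + α(T − T₀)) ⇒ T = T₀ + (R/R₀ − 1)/α
T = 25 + (179/192 − 1)/0.0041 = 25 + (-0.06771)/0.0041 = 8.49 °C

8.49 °C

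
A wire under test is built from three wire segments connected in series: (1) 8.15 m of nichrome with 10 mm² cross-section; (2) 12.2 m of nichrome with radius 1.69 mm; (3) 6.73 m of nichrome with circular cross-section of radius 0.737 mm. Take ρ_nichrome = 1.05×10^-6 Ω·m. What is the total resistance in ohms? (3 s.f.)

6.42 Ω

Seg 1: A = 10 mm² = 1.000e-05 m²
R_1 = (1.05×10^-6)(8.15)/(1.000e-05) = 0.8558 Ω
Seg 2: A = πr² = π(1.6900e-03 m)² = 8.973e-06 m²
R_2 = (1.05×10^-6)(12.2)/(8.973e-06) = 1.428 Ω
Seg 3: A = πr² = π(7.3700e-04 m)² = 1.706e-06 m²
R_3 = (1.05×10^-6)(6.73)/(1.706e-06) = 4.141 Ω
R_total = R_1 + R_2 + R_3 = 6.42 Ω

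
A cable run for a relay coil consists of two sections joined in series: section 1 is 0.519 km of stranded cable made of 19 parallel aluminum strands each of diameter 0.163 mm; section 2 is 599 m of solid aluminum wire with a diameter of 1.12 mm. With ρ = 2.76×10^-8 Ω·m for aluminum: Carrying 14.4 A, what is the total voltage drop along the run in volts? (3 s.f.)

Section 1: A_strand = π(8.1500e-05)² = 2.087e-08 m²; R₁ = ρL/(N·A_s) = (2.76×10^-8)(519)/(19×2.087e-08) = 36.13 Ω
Section 2: A = π(d/2)² = π(5.6000e-04 m)² = 9.852e-07 m²
R₂ = (2.76×10^-8)(599)/(9.852e-07) = 16.78 Ω
R = R₁ + R₂ = 52.91 Ω
V = IR = 14.4 × 52.91 = 762 V

762 V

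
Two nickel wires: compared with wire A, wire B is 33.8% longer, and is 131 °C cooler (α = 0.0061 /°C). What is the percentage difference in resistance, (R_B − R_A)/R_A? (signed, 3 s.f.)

R ∝ ρL/d² with ρ ∝ (1+αΔT), so R_B/R_A = (1 + 33.8/100) × (1 − 0.0061×131)
= 1.338 × 0.2009 = 0.2688
(R_B − R_A)/R_A = 0.2688 − 1 = -73.1%

-73.1%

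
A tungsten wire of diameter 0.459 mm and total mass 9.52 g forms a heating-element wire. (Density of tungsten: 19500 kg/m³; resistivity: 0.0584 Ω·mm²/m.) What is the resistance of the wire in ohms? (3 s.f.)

ρ = 0.0584 Ω·mm²/m = 5.84×10^-8 Ω·m
A = π(d/2)² = π(2.2950e-04 m)² = 1.6547e-07 m²
L = m/(density·A) = 0.00952/(19500×1.6547e-07) = 2.95 m
R = ρL/A = (5.84×10^-8)(2.95)/(1.6547e-07) = 1.04 Ω

1.04 Ω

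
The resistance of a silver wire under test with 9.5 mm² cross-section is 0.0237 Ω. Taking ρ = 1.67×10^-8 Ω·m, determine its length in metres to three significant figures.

A = 9.5 mm² = 9.500e-06 m²
L = RA/ρ = (0.0237)(9.500e-06)/(1.67×10^-8) = 13.5 m

13.5 m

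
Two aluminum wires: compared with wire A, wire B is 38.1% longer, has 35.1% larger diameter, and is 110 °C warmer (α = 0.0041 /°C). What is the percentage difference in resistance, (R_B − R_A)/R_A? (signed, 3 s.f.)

9.79%

R ∝ ρL/d² with ρ ∝ (1+αΔT), so R_B/R_A = (1 + 38.1/100) × (1 + 35.1/100)⁻² × (1 + 0.0041×110)
= 1.381 × 0.5479 × 1.451 = 1.098
(R_B − R_A)/R_A = 1.098 − 1 = 9.79%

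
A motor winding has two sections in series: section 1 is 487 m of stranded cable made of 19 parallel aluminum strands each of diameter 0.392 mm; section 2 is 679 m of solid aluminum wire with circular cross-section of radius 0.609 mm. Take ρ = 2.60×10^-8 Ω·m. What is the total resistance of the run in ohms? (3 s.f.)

Section 1: A_strand = π(1.9600e-04)² = 1.207e-07 m²; R₁ = ρL/(N·A_s) = (2.60×10^-8)(487)/(19×1.207e-07) = 5.522 Ω
Section 2: A = πr² = π(6.0900e-04 m)² = 1.165e-06 m²
R₂ = (2.60×10^-8)(679)/(1.165e-06) = 15.15 Ω
R = R₁ + R₂ = 20.7 Ω

20.7 Ω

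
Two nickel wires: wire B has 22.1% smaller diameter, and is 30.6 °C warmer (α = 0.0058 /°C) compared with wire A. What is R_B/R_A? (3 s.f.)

1.94

R ∝ ρL/d² with ρ ∝ (1+αΔT), so R_B/R_A = (1 − 22.1/100)⁻² × (1 + 0.0058×30.6)
= 1.648 × 1.177 = 1.94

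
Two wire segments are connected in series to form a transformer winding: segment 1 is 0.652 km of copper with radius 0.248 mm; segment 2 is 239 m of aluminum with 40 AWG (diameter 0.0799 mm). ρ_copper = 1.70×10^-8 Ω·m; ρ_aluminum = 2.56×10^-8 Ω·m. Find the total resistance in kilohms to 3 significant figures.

1.28 kΩ

Segment 1: A = πr² = π(2.4800e-04 m)² = 1.932e-07 m²
R₁ = ρL/A = (1.70×10^-8)(652)/(1.932e-07) = 57.36 Ω
Segment 2: A = π(0.0799/2 mm)² = π(3.9950e-05 m)² = 5.014e-09 m²
R₂ = (2.56×10^-8)(239)/(5.014e-09) = 1220 Ω
R = R₁ + R₂ = 1.28 kΩ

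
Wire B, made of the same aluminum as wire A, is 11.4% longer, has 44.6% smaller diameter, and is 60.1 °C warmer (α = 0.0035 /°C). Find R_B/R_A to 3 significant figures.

4.39

R ∝ ρL/d² with ρ ∝ (1+αΔT), so R_B/R_A = (1 + 11.4/100) × (1 − 44.6/100)⁻² × (1 + 0.0035×60.1)
= 1.114 × 3.258 × 1.21 = 4.39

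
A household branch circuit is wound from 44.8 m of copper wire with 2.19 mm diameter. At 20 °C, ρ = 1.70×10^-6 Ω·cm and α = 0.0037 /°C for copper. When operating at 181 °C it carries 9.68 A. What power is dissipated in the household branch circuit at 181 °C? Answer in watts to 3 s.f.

30.2 W

ρ = 1.70×10^-6 Ω·cm = 1.70×10^-8 Ω·m
A = π(d/2)² = π(1.0950e-03 m)² = 3.767e-06 m²
R₍20₎ = ρL/A = (1.70×10^-8)(44.8)/(3.767e-06) = 0.2022 Ω
R₍181₎ = R₍20₎(1 + αΔT) = 0.2022 × (1 + 0.0037×161) = 0.3226 Ω
P = I²R = (9.68)² × 0.3226 = 30.2 W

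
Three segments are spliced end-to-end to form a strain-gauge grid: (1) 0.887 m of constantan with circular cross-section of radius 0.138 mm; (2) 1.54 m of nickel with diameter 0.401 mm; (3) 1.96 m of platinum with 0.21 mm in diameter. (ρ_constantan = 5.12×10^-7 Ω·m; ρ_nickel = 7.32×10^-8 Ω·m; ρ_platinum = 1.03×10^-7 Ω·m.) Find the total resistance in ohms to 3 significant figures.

Seg 1: A = πr² = π(1.3800e-04 m)² = 5.983e-08 m²
R_1 = (5.12×10^-7)(0.887)/(5.983e-08) = 7.591 Ω
Seg 2: A = π(d/2)² = π(2.0050e-04 m)² = 1.263e-07 m²
R_2 = (7.32×10^-8)(1.54)/(1.263e-07) = 0.8926 Ω
Seg 3: A = π(d/2)² = π(1.0500e-04 m)² = 3.464e-08 m²
R_3 = (1.03×10^-7)(1.96)/(3.464e-08) = 5.829 Ω
R_total = R_1 + R_2 + R_3 = 14.3 Ω

14.3 Ω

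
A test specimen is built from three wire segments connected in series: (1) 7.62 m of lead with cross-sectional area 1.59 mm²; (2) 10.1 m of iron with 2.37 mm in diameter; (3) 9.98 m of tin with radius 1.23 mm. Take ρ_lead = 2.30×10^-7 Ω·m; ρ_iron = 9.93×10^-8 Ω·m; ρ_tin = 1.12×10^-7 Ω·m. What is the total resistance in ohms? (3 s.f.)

Seg 1: A = 1.59 mm² = 1.590e-06 m²
R_1 = (2.30×10^-7)(7.62)/(1.590e-06) = 1.102 Ω
Seg 2: A = π(d/2)² = π(1.1850e-03 m)² = 4.412e-06 m²
R_2 = (9.93×10^-8)(10.1)/(4.412e-06) = 0.2273 Ω
Seg 3: A = πr² = π(1.2300e-03 m)² = 4.753e-06 m²
R_3 = (1.12×10^-7)(9.98)/(4.753e-06) = 0.2352 Ω
R_total = R_1 + R_2 + R_3 = 1.56 Ω

1.56 Ω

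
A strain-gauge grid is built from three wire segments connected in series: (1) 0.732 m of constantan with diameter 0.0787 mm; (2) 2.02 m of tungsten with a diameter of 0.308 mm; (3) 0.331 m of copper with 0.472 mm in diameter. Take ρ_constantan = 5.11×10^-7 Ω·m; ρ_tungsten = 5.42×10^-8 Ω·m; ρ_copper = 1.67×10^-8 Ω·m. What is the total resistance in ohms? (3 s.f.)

78.4 Ω

Seg 1: A = π(d/2)² = π(3.9350e-05 m)² = 4.865e-09 m²
R_1 = (5.11×10^-7)(0.732)/(4.865e-09) = 76.89 Ω
Seg 2: A = π(d/2)² = π(1.5400e-04 m)² = 7.451e-08 m²
R_2 = (5.42×10^-8)(2.02)/(7.451e-08) = 1.469 Ω
Seg 3: A = π(d/2)² = π(2.3600e-04 m)² = 1.750e-07 m²
R_3 = (1.67×10^-8)(0.331)/(1.750e-07) = 0.03159 Ω
R_total = R_1 + R_2 + R_3 = 78.4 Ω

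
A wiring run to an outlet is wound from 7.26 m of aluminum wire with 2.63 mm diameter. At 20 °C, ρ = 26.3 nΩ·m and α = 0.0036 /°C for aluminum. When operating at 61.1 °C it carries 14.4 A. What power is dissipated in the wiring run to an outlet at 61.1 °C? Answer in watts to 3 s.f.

ρ = 26.3 nΩ·m = 2.63×10^-8 Ω·m
A = π(d/2)² = π(1.3150e-03 m)² = 5.433e-06 m²
R₍20₎ = ρL/A = (2.63×10^-8)(7.26)/(5.433e-06) = 0.03515 Ω
R₍61.1₎ = R₍20₎(1 + αΔT) = 0.03515 × (1 + 0.0036×41.1) = 0.04035 Ω
P = I²R = (14.4)² × 0.04035 = 8.37 W

8.37 W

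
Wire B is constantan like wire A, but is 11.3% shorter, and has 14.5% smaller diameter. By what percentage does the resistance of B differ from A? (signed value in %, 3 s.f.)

R ∝ L/d², so R_B/R_A = (1 − 11.3/100) × (1 − 14.5/100)⁻²
= 0.887 × 1.368 = 1.213
(R_B − R_A)/R_A = 1.213 − 1 = 21.3%

21.3%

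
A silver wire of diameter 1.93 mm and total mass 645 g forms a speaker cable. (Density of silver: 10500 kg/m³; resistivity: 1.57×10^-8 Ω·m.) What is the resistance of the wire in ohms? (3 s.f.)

0.113 Ω

A = π(d/2)² = π(9.6500e-04 m)² = 2.9255e-06 m²
L = m/(density·A) = 0.645/(10500×2.9255e-06) = 21 m
R = ρL/A = (1.57×10^-8)(21)/(2.9255e-06) = 0.113 Ω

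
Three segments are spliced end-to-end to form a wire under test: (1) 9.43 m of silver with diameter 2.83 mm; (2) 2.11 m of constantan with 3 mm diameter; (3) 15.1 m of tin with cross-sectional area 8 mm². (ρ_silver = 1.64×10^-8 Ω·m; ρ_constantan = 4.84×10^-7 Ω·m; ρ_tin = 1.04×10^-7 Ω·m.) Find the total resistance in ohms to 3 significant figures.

0.365 Ω

Seg 1: A = π(d/2)² = π(1.4150e-03 m)² = 6.290e-06 m²
R_1 = (1.64×10^-8)(9.43)/(6.290e-06) = 0.02459 Ω
Seg 2: A = π(d/2)² = π(1.5000e-03 m)² = 7.069e-06 m²
R_2 = (4.84×10^-7)(2.11)/(7.069e-06) = 0.1445 Ω
Seg 3: A = 8 mm² = 8.000e-06 m²
R_3 = (1.04×10^-7)(15.1)/(8.000e-06) = 0.1963 Ω
R_total = R_1 + R_2 + R_3 = 0.365 Ω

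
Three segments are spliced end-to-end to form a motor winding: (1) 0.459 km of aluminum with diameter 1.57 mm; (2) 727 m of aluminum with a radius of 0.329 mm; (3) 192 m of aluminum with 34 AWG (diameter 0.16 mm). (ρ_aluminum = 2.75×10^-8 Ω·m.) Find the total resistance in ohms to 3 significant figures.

328 Ω

Seg 1: A = π(d/2)² = π(7.8500e-04 m)² = 1.936e-06 m²
R_1 = (2.75×10^-8)(459)/(1.936e-06) = 6.52 Ω
Seg 2: A = πr² = π(3.2900e-04 m)² = 3.400e-07 m²
R_2 = (2.75×10^-8)(727)/(3.400e-07) = 58.79 Ω
Seg 3: A = π(0.16/2 mm)² = π(8.0000e-05 m)² = 2.011e-08 m²
R_3 = (2.75×10^-8)(192)/(2.011e-08) = 262.6 Ω
R_total = R_1 + R_2 + R_3 = 328 Ω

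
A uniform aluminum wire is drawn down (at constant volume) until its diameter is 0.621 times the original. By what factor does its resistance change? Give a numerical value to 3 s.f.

Volume constant ⇒ L' = L/r² with r = 0.621. R' = ρL'/A' = ρ(L/r²)/(πr²d₀²/4) = R/r⁴.
Factor = 6.72

6.72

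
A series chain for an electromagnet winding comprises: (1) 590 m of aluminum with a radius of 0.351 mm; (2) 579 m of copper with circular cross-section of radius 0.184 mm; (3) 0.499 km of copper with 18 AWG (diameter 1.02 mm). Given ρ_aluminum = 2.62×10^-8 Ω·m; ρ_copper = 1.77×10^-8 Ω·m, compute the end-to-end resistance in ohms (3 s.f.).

Seg 1: A = πr² = π(3.5100e-04 m)² = 3.870e-07 m²
R_1 = (2.62×10^-8)(590)/(3.870e-07) = 39.94 Ω
Seg 2: A = πr² = π(1.8400e-04 m)² = 1.064e-07 m²
R_2 = (1.77×10^-8)(579)/(1.064e-07) = 96.35 Ω
Seg 3: A = π(1.02/2 mm)² = π(5.1000e-04 m)² = 8.171e-07 m²
R_3 = (1.77×10^-8)(499)/(8.171e-07) = 10.81 Ω
R_total = R_1 + R_2 + R_3 = 147 Ω

147 Ω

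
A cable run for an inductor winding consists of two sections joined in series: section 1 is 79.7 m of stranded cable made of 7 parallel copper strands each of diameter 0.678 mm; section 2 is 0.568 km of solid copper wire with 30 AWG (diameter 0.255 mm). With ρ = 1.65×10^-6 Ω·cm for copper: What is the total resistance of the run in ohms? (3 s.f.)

ρ = 1.65×10^-6 Ω·cm = 1.65×10^-8 Ω·m
Section 1: A_strand = π(3.3900e-04)² = 3.610e-07 m²; R₁ = ρL/(N·A_s) = (1.65×10^-8)(79.7)/(7×3.610e-07) = 0.5203 Ω
Section 2: A = π(0.255/2 mm)² = π(1.2750e-04 m)² = 5.107e-08 m²
R₂ = (1.65×10^-8)(568)/(5.107e-08) = 183.5 Ω
R = R₁ + R₂ = 184 Ω

184 Ω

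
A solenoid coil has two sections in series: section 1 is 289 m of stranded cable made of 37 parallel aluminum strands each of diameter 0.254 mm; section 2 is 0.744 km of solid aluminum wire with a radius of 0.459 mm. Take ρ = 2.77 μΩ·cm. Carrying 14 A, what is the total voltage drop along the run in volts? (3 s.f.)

ρ = 2.77 μΩ·cm = 2.77×10^-8 Ω·m
Section 1: A_strand = π(1.2700e-04)² = 5.067e-08 m²; R₁ = ρL/(N·A_s) = (2.77×10^-8)(289)/(37×5.067e-08) = 4.27 Ω
Section 2: A = πr² = π(4.5900e-04 m)² = 6.619e-07 m²
R₂ = (2.77×10^-8)(744)/(6.619e-07) = 31.14 Ω
R = R₁ + R₂ = 35.41 Ω
V = IR = 14 × 35.41 = 496 V

496 V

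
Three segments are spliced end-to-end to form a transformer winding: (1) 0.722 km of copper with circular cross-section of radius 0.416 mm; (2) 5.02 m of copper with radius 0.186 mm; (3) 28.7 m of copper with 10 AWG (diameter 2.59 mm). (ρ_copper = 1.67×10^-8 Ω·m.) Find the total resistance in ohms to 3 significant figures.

Seg 1: A = πr² = π(4.1600e-04 m)² = 5.437e-07 m²
R_1 = (1.67×10^-8)(722)/(5.437e-07) = 22.18 Ω
Seg 2: A = πr² = π(1.8600e-04 m)² = 1.087e-07 m²
R_2 = (1.67×10^-8)(5.02)/(1.087e-07) = 0.7713 Ω
Seg 3: A = π(2.59/2 mm)² = π(1.2950e-03 m)² = 5.269e-06 m²
R_3 = (1.67×10^-8)(28.7)/(5.269e-06) = 0.09097 Ω
R_total = R_1 + R_2 + R_3 = 23.0 Ω

23.0 Ω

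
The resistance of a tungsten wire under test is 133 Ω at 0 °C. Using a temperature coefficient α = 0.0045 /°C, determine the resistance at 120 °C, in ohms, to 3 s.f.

ΔT = 120 − 0 = 120 °C
R = R₀(1 + αΔT) = 133 × (1 + 0.0045×120) = 133 × 1.54 = 205 Ω

205 Ω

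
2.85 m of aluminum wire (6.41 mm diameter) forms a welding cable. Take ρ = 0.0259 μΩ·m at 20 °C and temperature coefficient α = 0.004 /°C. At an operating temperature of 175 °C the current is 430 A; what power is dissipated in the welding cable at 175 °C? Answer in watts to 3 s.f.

685 W

ρ = 0.0259 μΩ·m = 2.59×10^-8 Ω·m
A = π(d/2)² = π(3.2050e-03 m)² = 3.227e-05 m²
R₍20₎ = ρL/A = (2.59×10^-8)(2.85)/(3.227e-05) = 0.002287 Ω
R₍175₎ = R₍20₎(1 + αΔT) = 0.002287 × (1 + 0.004×155) = 0.003706 Ω
P = I²R = (430)² × 0.003706 = 685 W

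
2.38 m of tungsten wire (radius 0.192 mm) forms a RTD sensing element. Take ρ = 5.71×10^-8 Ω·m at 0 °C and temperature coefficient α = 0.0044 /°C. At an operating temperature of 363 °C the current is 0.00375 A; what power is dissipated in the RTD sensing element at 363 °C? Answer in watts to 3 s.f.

A = πr² = π(1.9200e-04 m)² = 1.158e-07 m²
R₍0₎ = ρL/A = (5.71×10^-8)(2.38)/(1.158e-07) = 1.173 Ω
R₍363₎ = R₍0₎(1 + αΔT) = 1.173 × (1 + 0.0044×363) = 3.048 Ω
P = I²R = (0.00375)² × 3.048 = 4.29×10^-5 W

4.29×10^-5 W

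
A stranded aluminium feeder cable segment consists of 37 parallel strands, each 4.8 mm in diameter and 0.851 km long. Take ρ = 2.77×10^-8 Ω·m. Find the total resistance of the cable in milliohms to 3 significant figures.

A_strand = π(2.4000e-03 m)² = 1.810e-05 m²
R_strand = ρL/A = (2.77×10^-8)(851)/(1.810e-05) = 1.303 Ω
R_total = R_strand/N = 1.303/37 = 35.2 mΩ

35.2 mΩ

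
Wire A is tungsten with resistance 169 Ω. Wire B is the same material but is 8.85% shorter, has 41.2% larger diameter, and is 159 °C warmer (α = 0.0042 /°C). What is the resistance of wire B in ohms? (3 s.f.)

129 Ω

R ∝ ρL/d² with ρ ∝ (1+αΔT), so R_B/R_A = (1 − 8.85/100) × (1 + 41.2/100)⁻² × (1 + 0.0042×159)
= 0.9115 × 0.5016 × 1.668 = 0.7625
R_B = 0.7625 × 169 = 129 Ω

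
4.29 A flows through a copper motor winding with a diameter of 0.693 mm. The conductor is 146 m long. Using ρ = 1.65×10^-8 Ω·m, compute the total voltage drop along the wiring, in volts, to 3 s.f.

27.4 V

A = π(d/2)² = π(3.4650e-04 m)² = 3.772e-07 m²
R = ρL/A = (1.65×10^-8)(146)/(3.772e-07) = 6.387 Ω
V = IR = 4.29 × 6.387 = 27.4 V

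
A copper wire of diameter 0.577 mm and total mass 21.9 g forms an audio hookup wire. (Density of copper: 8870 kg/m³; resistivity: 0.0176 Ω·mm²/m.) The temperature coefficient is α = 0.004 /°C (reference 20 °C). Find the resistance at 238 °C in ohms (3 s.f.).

1.19 Ω

ρ = 0.0176 Ω·mm²/m = 1.76×10^-8 Ω·m
A = π(d/2)² = π(2.8850e-04 m)² = 2.6148e-07 m²
L = m/(density·A) = 0.0219/(8870×2.6148e-07) = 9.442 m
R = ρL/A = (1.76×10^-8)(9.442)/(2.6148e-07) = 0.6356 Ω
R(238 °C) = 0.6356 × (1 + 0.004×218) = 1.19 Ω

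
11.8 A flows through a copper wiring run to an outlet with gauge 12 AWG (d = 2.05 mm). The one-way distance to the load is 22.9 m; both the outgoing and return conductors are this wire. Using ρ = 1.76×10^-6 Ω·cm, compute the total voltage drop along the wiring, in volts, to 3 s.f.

ρ = 1.76×10^-6 Ω·cm = 1.76×10^-8 Ω·m
A = π(2.05/2 mm)² = π(1.0250e-03 m)² = 3.301e-06 m²
Total conductor length (both ways) L = 2 × 22.9 = 45.8 m
R = ρL/A = (1.76×10^-8)(45.8)/(3.301e-06) = 0.2442 Ω
V = IR = 11.8 × 0.2442 = 2.88 V

2.88 V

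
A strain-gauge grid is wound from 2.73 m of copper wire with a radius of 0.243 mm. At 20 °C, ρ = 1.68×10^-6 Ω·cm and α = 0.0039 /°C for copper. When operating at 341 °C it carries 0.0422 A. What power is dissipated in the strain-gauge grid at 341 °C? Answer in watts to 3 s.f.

ρ = 1.68×10^-6 Ω·cm = 1.68×10^-8 Ω·m
A = πr² = π(2.4300e-04 m)² = 1.855e-07 m²
R₍20₎ = ρL/A = (1.68×10^-8)(2.73)/(1.855e-07) = 0.2472 Ω
R₍341₎ = R₍20₎(1 + αΔT) = 0.2472 × (1 + 0.0039×321) = 0.5567 Ω
P = I²R = (0.0422)² × 0.5567 = 9.91×10^-4 W

9.91×10^-4 W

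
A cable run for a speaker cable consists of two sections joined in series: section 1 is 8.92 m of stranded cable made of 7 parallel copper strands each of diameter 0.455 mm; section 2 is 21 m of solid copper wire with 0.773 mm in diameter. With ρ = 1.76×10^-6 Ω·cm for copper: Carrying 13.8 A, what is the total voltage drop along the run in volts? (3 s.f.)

ρ = 1.76×10^-6 Ω·cm = 1.76×10^-8 Ω·m
Section 1: A_strand = π(2.2750e-04)² = 1.626e-07 m²; R₁ = ρL/(N·A_s) = (1.76×10^-8)(8.92)/(7×1.626e-07) = 0.1379 Ω
Section 2: A = π(d/2)² = π(3.8650e-04 m)² = 4.693e-07 m²
R₂ = (1.76×10^-8)(21)/(4.693e-07) = 0.7876 Ω
R = R₁ + R₂ = 0.9255 Ω
V = IR = 13.8 × 0.9255 = 12.8 V

12.8 V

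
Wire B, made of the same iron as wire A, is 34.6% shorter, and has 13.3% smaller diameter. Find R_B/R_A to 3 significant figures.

R ∝ L/d², so R_B/R_A = (1 − 34.6/100) × (1 − 13.3/100)⁻²
= 0.654 × 1.33 = 0.870

0.870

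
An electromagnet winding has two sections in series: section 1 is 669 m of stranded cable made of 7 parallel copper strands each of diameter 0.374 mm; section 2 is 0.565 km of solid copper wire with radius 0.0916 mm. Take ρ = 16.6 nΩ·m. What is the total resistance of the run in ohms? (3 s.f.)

ρ = 16.6 nΩ·m = 1.66×10^-8 Ω·m
Section 1: A_strand = π(1.8700e-04)² = 1.099e-07 m²; R₁ = ρL/(N·A_s) = (1.66×10^-8)(669)/(7×1.099e-07) = 14.44 Ω
Section 2: A = πr² = π(9.1600e-05 m)² = 2.636e-08 m²
R₂ = (1.66×10^-8)(565)/(2.636e-08) = 355.8 Ω
R = R₁ + R₂ = 370 Ω

370 Ω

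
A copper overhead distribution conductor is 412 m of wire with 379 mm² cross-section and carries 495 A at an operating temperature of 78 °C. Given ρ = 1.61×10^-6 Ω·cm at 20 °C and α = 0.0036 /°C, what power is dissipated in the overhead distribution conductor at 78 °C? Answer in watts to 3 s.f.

5180 W

ρ = 1.61×10^-6 Ω·cm = 1.61×10^-8 Ω·m
A = 379 mm² = 3.790e-04 m²
R₍20₎ = ρL/A = (1.61×10^-8)(412)/(3.790e-04) = 0.0175 Ω
R₍78₎ = R₍20₎(1 + αΔT) = 0.0175 × (1 + 0.0036×58) = 0.02116 Ω
P = I²R = (495)² × 0.02116 = 5180 W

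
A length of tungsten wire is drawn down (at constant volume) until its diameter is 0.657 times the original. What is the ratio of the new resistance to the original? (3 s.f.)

Volume constant ⇒ L' = L/r² with r = 0.657. R' = ρL'/A' = ρ(L/r²)/(πr²d₀²/4) = R/r⁴.
Factor = 5.37

5.37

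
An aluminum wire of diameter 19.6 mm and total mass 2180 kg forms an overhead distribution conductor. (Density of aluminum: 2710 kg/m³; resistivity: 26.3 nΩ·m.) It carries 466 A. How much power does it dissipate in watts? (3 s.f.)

50500 W

ρ = 26.3 nΩ·m = 2.63×10^-8 Ω·m
A = π(d/2)² = π(9.8000e-03 m)² = 3.0172e-04 m²
L = m/(density·A) = 2180/(2710×3.0172e-04) = 2666 m
R = ρL/A = (2.63×10^-8)(2666)/(3.0172e-04) = 0.2324 Ω
P = I²R = (466)² × 0.2324 = 50500 W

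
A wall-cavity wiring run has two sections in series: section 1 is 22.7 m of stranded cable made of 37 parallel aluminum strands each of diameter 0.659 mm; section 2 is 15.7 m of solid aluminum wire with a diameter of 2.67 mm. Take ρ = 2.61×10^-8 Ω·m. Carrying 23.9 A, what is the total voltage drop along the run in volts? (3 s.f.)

Section 1: A_strand = π(3.2950e-04)² = 3.411e-07 m²; R₁ = ρL/(N·A_s) = (2.61×10^-8)(22.7)/(37×3.411e-07) = 0.04695 Ω
Section 2: A = π(d/2)² = π(1.3350e-03 m)² = 5.599e-06 m²
R₂ = (2.61×10^-8)(15.7)/(5.599e-06) = 0.07319 Ω
R = R₁ + R₂ = 0.1201 Ω
V = IR = 23.9 × 0.1201 = 2.87 V

2.87 V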